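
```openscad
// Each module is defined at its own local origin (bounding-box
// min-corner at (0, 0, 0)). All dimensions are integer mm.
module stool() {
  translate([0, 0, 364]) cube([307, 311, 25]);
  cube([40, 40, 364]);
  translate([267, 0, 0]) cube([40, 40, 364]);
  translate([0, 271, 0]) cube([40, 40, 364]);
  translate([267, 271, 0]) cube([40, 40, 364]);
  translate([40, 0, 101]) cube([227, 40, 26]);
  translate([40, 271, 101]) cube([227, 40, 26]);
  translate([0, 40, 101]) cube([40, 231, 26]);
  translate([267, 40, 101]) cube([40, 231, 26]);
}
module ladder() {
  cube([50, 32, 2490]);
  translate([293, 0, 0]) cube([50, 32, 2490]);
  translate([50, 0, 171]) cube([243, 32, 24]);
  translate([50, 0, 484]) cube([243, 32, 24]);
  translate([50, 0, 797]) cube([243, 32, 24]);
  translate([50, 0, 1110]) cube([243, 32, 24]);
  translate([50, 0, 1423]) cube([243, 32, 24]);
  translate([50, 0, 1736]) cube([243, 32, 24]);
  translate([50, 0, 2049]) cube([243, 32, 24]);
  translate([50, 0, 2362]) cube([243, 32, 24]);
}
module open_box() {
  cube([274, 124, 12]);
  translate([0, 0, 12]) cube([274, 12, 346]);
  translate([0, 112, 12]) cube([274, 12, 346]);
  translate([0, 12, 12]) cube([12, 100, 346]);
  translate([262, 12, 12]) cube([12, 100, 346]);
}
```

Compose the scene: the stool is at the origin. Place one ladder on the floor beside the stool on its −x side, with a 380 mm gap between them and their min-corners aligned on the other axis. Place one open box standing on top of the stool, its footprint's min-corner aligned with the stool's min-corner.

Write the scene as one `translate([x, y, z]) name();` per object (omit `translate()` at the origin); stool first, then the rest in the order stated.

stool();
translate([-723, 0, 0]) ladder();
translate([0, 0, 389]) open_box();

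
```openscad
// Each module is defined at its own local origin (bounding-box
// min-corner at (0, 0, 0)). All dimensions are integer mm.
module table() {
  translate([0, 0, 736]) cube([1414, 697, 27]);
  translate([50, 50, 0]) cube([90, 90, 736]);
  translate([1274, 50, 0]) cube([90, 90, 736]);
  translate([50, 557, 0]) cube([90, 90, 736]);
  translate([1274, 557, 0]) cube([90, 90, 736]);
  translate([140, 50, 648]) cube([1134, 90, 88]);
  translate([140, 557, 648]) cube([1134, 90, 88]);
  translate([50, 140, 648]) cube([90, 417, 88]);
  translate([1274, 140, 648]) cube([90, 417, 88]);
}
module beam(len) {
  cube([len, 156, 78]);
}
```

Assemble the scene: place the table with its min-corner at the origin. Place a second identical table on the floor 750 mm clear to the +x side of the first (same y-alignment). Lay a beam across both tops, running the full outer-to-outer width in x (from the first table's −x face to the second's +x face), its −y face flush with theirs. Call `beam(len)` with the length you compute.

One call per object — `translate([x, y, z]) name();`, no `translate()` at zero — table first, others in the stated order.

table();
translate([2164, 0, 0]) table();
translate([0, 0, 763]) beam(3578);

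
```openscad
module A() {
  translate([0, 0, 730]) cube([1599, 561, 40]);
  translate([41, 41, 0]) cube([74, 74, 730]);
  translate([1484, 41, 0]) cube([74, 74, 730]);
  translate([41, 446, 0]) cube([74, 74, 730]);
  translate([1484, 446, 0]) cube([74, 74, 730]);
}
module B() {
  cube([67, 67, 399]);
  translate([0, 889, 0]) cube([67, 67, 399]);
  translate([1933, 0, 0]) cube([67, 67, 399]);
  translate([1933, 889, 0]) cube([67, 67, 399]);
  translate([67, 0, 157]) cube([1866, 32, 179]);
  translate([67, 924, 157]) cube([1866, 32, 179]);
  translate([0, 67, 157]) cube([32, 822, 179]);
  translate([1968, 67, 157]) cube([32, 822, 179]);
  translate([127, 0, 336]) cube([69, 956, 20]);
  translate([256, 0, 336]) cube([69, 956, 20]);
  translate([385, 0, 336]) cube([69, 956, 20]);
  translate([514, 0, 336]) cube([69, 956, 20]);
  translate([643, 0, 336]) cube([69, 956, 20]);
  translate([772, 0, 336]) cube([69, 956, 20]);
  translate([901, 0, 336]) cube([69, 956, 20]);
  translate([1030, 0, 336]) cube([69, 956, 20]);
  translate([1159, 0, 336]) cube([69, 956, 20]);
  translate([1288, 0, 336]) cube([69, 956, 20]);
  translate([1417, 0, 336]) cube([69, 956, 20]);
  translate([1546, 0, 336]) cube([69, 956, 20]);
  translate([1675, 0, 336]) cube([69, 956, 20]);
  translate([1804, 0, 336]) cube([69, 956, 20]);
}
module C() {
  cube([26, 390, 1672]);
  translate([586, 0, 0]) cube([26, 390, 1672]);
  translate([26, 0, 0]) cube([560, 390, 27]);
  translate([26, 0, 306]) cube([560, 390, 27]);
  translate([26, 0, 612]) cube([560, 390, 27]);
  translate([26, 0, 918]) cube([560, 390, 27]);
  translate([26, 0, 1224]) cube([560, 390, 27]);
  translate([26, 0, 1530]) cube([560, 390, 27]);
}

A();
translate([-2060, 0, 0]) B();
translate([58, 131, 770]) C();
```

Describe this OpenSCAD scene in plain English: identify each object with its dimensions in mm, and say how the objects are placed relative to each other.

A is a rectangular dining table. The top is 1599×561×40 mm with its upper surface at z = 770 mm. It stands on four 74×74 mm square legs, each inset 41 mm from the nearest pair of top edges, running from the floor to the underside of the top.

B is a bed frame 2000 mm long (x) by 956 mm wide (y). Four 67×67 mm corner posts, 399 mm tall, at the corners of the footprint. Four rails of 32 mm thickness and 179 mm height run between adjacent posts with their undersides at z = 157 mm, their outer faces flush with the outside of the frame (the two x-running rails run between the posts' inner faces; the two y-running rails run between the posts' inner faces). 14 slats, each 69 mm wide (x) and 20 mm thick, lie across the top of the two x-running rails, running the full 956 mm width of the frame in y; the slats are evenly spaced along x between the inner faces of the end posts with equal gaps (rounded down to the nearest mm) at the −x end and between each pair — any rounding remainder accumulates at the +x end.

C is an open bookshelf. Two side panels, each 26 mm thick, 390 mm deep and 1672 mm tall, stand 612 mm apart (outside-to-outside). Between them sit 6 shelves, each 27 mm thick and 390 mm deep, spanning the full gap between the sides. The bottom shelf rests on the floor (its underside at z = 0) and the clear gap between one shelf's top and the next shelf's underside is 279 mm.

The bed frame is on the floor beside the table on its −x side. The bookshelf is on top of the table.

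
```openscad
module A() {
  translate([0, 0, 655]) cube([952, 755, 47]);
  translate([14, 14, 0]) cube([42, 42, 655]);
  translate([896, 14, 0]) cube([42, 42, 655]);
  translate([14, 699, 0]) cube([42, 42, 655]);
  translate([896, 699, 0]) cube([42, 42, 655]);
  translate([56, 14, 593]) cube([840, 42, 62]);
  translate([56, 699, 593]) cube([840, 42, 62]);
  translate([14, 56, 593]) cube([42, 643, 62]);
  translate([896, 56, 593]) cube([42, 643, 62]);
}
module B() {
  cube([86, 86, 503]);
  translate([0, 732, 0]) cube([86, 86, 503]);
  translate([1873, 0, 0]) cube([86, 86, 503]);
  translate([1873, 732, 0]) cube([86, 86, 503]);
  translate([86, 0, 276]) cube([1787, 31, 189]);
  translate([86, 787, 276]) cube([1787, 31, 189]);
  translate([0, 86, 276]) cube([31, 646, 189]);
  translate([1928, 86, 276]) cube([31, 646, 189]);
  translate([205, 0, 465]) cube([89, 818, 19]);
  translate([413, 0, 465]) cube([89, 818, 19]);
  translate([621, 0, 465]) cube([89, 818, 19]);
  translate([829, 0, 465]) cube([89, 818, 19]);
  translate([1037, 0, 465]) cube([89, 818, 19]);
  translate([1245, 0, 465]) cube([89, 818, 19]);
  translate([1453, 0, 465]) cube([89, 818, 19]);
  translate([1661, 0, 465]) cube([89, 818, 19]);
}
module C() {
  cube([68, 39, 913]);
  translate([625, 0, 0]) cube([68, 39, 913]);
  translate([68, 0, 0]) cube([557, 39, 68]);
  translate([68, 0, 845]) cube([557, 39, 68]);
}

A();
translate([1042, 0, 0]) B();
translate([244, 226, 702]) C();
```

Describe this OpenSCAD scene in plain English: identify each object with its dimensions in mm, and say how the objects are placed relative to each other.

A is a table with a 952×755 mm rectangular top, 47 mm thick, top surface at z = 702 mm, supported by four 42×42 mm square legs, each inset 14 mm from the nearest pair of top edges, running from the floor. Four apron rails, 42 mm thick and 62 mm tall, run between adjacent legs with their top edges flush with the underside of the top and their outer faces flush with the legs' outer faces.

B is a bed frame 1959 mm long (x) by 818 mm wide (y). Four 86×86 mm corner posts, 503 mm tall, at the corners of the footprint. Four rails of 31 mm thickness and 189 mm height run between adjacent posts with their undersides at z = 276 mm, their outer faces flush with the outside of the frame (the two x-running rails run between the posts' inner faces; the two y-running rails run between the posts' inner faces). 8 slats, each 89 mm wide (x) and 19 mm thick, lie across the top of the two x-running rails, running the full 818 mm width of the frame in y; the slats are evenly spaced along x between the inner faces of the end posts with equal gaps (rounded down to the nearest mm) at the −x end and between each pair — any rounding remainder accumulates at the +x end.

C is a picture frame with a 557×777 mm rectangular opening (x by z) and a uniform 68 mm border on every side. Frame depth is 39 mm along y. It is built from two vertical stiles running the full outside height and two horizontal rails spanning the gap between the stiles.

The bed frame is on the floor beside the table on its +x side. The picture frame is on top of the table.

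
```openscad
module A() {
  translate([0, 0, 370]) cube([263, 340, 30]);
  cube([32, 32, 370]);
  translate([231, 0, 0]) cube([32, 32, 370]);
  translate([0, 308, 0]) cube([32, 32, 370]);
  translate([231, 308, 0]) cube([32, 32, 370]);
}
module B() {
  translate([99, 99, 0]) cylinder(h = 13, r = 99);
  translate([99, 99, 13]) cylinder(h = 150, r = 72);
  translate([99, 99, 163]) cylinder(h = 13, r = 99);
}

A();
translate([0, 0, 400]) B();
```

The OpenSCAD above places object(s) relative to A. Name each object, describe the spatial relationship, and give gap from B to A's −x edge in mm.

A is a stool. B is a spool. The spool is on top of the stool. The gap from the spool to the stool's −x edge is 0 mm.

The spool's min-x is at 0; the stool's min-x is 0; gap = 0 mm.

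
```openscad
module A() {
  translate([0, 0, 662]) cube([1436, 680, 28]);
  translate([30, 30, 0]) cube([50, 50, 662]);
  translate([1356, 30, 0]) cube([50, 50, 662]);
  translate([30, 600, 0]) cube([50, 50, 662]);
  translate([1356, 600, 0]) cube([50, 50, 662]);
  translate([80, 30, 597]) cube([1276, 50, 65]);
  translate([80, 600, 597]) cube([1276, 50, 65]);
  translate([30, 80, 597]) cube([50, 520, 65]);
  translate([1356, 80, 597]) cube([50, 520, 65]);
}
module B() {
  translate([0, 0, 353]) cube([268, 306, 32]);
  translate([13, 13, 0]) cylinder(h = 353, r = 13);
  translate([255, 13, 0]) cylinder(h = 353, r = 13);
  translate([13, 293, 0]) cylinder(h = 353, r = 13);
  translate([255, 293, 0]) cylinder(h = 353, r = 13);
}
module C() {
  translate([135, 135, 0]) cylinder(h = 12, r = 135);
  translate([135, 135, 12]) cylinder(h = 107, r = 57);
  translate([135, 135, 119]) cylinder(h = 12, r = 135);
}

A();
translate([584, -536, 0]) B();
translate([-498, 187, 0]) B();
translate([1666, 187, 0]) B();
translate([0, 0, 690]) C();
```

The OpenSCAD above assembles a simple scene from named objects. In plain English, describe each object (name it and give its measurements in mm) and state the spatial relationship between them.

A is a table with a 1436×680 mm rectangular top, 28 mm thick, top surface at z = 690 mm, supported by four 50×50 mm square legs, each inset 30 mm from the nearest pair of top edges, running from the floor. Four apron rails, 50 mm thick and 65 mm tall, run between adjacent legs with their top edges flush with the underside of the top and their outer faces flush with the legs' outer faces.

B is a four-legged stool. The seat is 268×306 mm, 32 mm thick, top at z = 385 mm. It stands on four round legs, each 26 mm in diameter, from z = 0 to the seat underside, each leg's axis is inset half a diameter from the nearest pair of seat edges (so the leg's bounding box is flush with the corner).

C is a spool: two coaxial disc flanges of radius 135 mm and thickness 12 mm, joined by a core cylinder of radius 57 mm and height 107 mm. The lower flange rests on z = 0 and the three cylinders share a vertical axis.

Three stools sit around the table at the −y, −x, +x sides. The spool is on top of the table.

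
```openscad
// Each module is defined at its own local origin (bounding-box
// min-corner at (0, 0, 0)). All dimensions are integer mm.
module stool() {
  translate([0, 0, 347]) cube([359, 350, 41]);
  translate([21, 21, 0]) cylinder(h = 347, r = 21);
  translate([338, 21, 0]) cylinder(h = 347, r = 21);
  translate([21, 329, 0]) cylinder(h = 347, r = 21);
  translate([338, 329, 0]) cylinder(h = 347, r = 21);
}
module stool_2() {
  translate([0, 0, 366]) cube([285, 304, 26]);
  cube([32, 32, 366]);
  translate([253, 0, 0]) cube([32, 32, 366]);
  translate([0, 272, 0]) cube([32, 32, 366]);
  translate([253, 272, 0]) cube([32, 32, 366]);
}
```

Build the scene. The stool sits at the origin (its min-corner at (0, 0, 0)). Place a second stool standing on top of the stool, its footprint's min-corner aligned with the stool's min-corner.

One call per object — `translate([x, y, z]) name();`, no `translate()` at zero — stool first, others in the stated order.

stool();
translate([0, 0, 388]) stool_2();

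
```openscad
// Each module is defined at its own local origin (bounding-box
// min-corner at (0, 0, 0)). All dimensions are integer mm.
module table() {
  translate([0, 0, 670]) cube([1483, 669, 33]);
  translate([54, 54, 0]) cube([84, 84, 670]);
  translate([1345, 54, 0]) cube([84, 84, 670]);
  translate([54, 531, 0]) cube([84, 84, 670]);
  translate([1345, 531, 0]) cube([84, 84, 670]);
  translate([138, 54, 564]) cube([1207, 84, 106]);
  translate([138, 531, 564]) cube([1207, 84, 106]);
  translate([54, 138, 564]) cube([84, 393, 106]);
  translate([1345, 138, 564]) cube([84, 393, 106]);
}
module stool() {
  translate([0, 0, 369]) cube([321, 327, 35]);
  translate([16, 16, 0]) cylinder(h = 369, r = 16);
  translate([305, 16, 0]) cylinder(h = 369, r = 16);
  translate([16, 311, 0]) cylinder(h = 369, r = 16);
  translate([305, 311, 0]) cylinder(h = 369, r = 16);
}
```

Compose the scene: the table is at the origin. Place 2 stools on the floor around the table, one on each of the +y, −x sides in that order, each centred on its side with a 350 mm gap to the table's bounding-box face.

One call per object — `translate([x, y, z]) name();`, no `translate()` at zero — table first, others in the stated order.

table();
translate([581, 1019, 0]) stool();
translate([-671, 171, 0]) stool();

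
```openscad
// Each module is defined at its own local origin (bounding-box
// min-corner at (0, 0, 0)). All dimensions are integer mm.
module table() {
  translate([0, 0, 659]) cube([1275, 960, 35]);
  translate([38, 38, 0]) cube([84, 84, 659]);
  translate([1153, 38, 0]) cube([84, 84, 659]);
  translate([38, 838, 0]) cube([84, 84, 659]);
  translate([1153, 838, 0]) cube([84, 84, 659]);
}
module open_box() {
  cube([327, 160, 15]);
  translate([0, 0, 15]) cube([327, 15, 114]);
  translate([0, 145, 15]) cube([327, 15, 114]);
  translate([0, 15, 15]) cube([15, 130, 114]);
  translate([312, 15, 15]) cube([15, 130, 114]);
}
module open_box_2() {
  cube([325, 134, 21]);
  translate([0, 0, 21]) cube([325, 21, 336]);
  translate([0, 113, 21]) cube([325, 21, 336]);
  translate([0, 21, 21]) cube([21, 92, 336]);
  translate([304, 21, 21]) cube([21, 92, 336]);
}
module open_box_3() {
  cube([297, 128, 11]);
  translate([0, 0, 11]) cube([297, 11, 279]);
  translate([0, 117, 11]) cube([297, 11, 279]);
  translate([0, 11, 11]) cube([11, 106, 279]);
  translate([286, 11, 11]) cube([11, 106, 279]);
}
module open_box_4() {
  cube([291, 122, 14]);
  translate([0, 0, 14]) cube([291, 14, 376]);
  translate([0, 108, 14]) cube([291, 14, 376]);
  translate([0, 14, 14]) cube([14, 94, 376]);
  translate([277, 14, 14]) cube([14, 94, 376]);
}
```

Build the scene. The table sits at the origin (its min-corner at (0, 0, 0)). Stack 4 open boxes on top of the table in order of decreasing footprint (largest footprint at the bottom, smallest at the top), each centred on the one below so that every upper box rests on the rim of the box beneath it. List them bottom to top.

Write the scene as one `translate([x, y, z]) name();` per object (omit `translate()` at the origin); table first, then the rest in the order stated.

table();
translate([474, 400, 694]) open_box();
translate([475, 413, 823]) open_box_2();
translate([489, 416, 1180]) open_box_3();
translate([492, 419, 1470]) open_box_4();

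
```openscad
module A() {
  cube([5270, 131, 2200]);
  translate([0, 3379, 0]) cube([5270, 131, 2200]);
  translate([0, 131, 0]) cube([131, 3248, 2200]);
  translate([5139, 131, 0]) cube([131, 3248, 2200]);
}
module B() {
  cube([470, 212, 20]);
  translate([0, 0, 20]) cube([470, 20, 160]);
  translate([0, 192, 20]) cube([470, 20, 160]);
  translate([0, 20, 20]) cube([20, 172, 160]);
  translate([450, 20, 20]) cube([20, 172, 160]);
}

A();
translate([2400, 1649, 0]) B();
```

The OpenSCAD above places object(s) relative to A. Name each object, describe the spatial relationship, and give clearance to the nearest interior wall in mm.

Clearances: x = 2269, y = 1518; minimum 1518 mm.

A is a house frame. B is an open box. The open box sits inside the house frame, centred. The clearance to the nearest interior wall is 1518 mm.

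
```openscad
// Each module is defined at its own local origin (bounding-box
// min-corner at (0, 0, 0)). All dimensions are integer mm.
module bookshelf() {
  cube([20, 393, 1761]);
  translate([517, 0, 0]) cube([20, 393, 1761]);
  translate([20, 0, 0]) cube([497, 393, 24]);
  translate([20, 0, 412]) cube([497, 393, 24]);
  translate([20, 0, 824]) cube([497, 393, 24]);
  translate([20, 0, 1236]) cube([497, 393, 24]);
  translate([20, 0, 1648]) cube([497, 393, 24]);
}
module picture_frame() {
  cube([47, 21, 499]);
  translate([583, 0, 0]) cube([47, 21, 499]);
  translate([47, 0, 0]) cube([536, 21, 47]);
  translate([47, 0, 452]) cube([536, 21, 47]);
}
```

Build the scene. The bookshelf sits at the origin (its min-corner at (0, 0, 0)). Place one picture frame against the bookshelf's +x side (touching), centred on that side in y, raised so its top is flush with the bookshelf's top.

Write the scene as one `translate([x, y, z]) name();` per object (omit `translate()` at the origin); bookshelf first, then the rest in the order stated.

bookshelf();
translate([537, 186, 1262]) picture_frame();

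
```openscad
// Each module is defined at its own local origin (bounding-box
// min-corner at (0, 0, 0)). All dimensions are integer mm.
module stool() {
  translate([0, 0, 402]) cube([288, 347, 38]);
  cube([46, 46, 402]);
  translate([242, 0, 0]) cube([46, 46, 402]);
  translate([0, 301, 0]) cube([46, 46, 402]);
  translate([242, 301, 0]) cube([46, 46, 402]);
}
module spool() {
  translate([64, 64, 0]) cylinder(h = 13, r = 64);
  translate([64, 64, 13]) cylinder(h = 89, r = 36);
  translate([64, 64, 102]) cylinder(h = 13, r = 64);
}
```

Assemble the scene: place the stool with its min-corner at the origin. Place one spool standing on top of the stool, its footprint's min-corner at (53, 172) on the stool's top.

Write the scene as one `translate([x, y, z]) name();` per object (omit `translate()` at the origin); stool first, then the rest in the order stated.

stool();
translate([53, 172, 440]) spool();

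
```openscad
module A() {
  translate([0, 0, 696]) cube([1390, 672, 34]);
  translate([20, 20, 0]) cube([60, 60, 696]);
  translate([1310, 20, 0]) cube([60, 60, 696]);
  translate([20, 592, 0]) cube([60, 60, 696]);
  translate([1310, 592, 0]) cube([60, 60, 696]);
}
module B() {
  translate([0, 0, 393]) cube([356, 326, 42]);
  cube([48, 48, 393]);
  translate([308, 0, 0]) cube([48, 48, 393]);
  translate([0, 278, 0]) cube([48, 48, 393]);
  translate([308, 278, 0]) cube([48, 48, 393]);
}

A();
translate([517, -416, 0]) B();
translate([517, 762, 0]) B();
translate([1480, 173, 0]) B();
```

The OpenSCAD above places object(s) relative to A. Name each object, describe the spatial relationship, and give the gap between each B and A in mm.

A is a table. B is a stool. Three stools sit around the table at the −y, +y, +x sides. The gap between each stool and the table is 90 mm.

Each stool's nearest face is 90 mm from the table's bounding box.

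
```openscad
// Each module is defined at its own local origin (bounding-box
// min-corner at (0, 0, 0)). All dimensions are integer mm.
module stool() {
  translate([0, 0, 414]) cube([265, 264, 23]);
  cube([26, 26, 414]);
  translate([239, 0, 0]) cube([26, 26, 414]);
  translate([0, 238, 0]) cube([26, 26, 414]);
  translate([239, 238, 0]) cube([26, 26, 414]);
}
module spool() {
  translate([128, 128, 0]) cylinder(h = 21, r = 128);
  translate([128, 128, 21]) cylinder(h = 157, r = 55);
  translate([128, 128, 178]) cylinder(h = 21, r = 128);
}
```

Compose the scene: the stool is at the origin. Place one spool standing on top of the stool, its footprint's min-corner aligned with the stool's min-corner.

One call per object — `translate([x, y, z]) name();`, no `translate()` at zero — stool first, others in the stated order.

stool();
translate([0, 0, 437]) spool();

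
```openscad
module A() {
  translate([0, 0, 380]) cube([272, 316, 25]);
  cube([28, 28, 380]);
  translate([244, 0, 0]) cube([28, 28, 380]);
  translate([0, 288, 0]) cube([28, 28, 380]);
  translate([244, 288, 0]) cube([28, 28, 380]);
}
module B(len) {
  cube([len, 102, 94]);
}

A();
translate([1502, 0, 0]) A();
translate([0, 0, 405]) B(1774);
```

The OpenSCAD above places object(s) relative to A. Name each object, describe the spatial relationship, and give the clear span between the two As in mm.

A is a stool. B is a beam. A beam spans the tops of two stools. The clear span between the two stools is 1230 mm.

Second stool starts at x = 1502; first ends at x = 272; clear span = 1502 − 272 = 1230 mm.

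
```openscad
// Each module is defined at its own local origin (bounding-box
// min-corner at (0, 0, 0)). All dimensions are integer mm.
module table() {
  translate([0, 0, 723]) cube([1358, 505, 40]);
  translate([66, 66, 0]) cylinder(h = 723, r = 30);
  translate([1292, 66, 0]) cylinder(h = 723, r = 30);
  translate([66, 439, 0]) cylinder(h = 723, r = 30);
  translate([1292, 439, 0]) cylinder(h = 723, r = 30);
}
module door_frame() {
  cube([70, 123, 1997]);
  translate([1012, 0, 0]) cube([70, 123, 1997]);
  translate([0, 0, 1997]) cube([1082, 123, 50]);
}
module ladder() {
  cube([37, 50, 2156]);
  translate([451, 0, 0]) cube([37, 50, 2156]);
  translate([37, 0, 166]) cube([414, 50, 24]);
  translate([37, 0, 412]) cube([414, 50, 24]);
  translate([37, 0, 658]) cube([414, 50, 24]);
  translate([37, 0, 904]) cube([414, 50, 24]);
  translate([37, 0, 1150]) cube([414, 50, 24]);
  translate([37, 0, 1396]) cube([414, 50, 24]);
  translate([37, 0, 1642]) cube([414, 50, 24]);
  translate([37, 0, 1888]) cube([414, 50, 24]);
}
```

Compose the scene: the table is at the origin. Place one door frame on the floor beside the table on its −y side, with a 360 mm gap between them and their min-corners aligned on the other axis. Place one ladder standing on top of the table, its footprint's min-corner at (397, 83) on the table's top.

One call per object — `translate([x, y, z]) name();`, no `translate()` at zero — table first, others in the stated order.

table();
translate([0, -483, 0]) door_frame();
translate([397, 83, 763]) ladder();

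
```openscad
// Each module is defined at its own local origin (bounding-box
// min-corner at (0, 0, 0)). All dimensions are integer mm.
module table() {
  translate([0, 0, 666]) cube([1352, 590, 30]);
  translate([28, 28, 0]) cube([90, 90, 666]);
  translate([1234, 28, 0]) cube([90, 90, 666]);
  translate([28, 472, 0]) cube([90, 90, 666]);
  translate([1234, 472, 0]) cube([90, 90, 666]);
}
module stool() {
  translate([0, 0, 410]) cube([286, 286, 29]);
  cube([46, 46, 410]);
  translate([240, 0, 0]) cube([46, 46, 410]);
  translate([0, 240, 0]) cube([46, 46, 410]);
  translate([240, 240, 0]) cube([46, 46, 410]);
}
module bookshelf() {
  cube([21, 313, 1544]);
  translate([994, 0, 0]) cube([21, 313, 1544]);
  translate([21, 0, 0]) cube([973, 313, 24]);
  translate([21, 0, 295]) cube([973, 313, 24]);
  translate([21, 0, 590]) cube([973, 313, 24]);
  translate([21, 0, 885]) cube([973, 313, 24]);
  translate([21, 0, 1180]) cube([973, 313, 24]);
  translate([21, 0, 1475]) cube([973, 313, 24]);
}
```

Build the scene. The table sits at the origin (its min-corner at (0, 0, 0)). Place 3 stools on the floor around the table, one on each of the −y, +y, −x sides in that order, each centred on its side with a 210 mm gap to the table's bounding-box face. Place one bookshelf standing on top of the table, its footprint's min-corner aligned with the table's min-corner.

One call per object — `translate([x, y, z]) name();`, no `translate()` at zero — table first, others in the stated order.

table();
translate([533, -496, 0]) stool();
translate([533, 800, 0]) stool();
translate([-496, 152, 0]) stool();
translate([0, 0, 696]) bookshelf();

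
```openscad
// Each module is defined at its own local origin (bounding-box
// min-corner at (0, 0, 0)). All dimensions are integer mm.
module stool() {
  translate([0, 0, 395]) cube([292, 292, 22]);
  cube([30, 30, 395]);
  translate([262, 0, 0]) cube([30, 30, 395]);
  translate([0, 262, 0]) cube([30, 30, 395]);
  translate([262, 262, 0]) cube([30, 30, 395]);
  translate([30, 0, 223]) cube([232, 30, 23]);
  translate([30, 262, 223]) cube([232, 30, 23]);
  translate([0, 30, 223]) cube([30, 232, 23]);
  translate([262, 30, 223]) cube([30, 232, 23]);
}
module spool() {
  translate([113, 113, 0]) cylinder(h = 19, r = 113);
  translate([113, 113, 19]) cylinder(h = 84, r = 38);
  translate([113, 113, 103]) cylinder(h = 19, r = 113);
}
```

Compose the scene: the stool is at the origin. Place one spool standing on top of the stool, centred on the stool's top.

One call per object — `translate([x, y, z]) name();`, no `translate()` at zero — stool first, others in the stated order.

stool();
translate([33, 33, 417]) spool();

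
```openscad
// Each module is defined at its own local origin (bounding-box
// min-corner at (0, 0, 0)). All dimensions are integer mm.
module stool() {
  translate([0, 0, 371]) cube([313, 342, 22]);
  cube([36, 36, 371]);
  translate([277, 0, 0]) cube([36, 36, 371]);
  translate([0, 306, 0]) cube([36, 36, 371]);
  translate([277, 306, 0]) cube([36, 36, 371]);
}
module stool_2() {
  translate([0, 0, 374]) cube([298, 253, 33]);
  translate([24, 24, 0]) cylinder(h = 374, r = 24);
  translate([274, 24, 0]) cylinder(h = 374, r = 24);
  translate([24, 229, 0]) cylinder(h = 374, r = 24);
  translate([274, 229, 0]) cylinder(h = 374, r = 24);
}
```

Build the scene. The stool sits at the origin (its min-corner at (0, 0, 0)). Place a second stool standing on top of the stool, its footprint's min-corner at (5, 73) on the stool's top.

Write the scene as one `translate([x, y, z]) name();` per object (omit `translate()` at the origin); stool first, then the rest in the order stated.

stool();
translate([5, 73, 393]) stool_2();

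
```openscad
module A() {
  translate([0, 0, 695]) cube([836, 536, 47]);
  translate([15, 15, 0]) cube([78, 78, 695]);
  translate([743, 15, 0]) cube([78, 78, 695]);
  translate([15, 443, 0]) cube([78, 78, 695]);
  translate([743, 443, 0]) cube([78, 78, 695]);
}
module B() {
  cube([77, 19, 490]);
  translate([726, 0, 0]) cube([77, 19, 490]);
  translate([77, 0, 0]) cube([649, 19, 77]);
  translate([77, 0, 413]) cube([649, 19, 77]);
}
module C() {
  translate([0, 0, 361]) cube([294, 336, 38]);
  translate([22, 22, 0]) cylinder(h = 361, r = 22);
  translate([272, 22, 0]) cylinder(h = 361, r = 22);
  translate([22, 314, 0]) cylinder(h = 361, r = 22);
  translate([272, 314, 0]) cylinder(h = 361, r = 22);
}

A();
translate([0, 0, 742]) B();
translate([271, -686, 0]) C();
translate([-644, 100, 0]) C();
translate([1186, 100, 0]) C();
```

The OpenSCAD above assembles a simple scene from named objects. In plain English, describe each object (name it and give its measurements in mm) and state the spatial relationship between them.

A is a rectangular dining table. The top is 836×536×47 mm with its upper surface at z = 742 mm. It stands on four 78×78 mm square legs, each inset 15 mm from the nearest pair of top edges, running from the floor to the underside of the top.

B is a picture frame with a 649×336 mm rectangular opening (x by z) and a uniform 77 mm border on every side. Frame depth is 19 mm along y. It is built from two vertical stiles running the full outside height and two horizontal rails spanning the gap between the stiles.

C is a simple wooden stool: a rectangular seat 294 mm (x) by 336 mm (y), 38 mm thick, top face at z = 399 mm, on four round legs, each 44 mm in diameter. The legs rest on z = 0, each leg's axis is inset half a diameter from the nearest pair of seat edges (so the leg's bounding box is flush with the corner).

The picture frame is on top of the table. Three stools sit around the table at the −y, −x, +x sides.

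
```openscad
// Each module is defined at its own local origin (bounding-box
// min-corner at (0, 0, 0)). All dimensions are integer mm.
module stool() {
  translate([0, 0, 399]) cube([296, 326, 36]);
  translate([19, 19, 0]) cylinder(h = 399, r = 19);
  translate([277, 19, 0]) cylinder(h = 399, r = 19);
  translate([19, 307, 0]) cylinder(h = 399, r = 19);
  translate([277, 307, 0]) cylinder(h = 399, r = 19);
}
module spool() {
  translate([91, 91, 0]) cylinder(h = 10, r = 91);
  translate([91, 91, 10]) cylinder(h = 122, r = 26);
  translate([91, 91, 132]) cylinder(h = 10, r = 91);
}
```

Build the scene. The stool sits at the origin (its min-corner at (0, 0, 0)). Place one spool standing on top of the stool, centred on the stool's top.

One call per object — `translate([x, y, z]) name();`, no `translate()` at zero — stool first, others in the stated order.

stool();
translate([57, 72, 435]) spool();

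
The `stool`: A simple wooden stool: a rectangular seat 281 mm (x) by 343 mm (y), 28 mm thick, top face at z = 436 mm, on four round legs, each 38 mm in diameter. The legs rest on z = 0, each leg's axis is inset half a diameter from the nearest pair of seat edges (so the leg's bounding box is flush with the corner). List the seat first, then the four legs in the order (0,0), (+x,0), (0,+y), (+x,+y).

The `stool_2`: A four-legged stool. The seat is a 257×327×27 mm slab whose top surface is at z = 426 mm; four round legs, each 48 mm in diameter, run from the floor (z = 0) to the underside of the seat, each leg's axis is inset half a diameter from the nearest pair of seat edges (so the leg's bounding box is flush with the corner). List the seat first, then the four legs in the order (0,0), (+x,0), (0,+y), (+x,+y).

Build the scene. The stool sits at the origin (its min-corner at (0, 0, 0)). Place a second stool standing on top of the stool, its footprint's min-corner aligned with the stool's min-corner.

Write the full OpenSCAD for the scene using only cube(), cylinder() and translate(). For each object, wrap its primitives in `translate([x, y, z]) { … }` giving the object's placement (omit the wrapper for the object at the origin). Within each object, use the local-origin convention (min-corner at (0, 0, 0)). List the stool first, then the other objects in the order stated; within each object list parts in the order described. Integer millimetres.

translate([0, 0, 408]) cube([281, 343, 28]);
translate([19, 19, 0]) cylinder(h = 408, r = 19);
translate([262, 19, 0]) cylinder(h = 408, r = 19);
translate([19, 324, 0]) cylinder(h = 408, r = 19);
translate([262, 324, 0]) cylinder(h = 408, r = 19);
translate([0, 0, 436]) {
  translate([0, 0, 399]) cube([257, 327, 27]);
  translate([24, 24, 0]) cylinder(h = 399, r = 24);
  translate([233, 24, 0]) cylinder(h = 399, r = 24);
  translate([24, 303, 0]) cylinder(h = 399, r = 24);
  translate([233, 303, 0]) cylinder(h = 399, r = 24);
}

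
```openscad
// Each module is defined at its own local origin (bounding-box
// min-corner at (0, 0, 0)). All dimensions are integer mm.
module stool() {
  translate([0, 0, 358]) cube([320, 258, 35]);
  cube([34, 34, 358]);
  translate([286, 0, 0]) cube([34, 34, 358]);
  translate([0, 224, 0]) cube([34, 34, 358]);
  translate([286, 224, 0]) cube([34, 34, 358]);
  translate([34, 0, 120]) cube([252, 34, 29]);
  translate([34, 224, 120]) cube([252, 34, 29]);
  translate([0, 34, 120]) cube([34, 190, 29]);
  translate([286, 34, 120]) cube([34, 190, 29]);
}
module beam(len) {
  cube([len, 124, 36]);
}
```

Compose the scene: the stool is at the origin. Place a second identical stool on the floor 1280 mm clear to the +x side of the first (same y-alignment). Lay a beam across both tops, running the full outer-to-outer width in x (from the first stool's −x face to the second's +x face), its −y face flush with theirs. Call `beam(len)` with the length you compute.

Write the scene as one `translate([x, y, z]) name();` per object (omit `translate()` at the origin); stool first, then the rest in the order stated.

stool();
translate([1600, 0, 0]) stool();
translate([0, 0, 393]) beam(1920);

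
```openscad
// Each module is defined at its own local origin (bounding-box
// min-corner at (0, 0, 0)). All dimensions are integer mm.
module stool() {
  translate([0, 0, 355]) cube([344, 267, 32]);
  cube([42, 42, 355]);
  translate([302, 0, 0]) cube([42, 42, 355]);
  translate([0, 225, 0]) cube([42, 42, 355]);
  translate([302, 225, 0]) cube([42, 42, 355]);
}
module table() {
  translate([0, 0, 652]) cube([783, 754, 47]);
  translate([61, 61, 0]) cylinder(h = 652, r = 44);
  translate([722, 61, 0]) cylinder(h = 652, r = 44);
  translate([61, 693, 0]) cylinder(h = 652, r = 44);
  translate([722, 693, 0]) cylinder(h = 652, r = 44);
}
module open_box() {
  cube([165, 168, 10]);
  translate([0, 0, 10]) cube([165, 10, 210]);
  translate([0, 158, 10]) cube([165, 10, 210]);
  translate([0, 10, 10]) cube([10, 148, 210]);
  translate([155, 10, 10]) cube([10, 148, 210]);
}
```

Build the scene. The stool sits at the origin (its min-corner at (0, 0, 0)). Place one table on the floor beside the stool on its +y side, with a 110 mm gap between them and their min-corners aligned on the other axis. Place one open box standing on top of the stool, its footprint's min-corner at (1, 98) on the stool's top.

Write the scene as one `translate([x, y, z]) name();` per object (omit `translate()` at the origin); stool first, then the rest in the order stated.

stool();
translate([0, 377, 0]) table();
translate([1, 98, 387]) open_box();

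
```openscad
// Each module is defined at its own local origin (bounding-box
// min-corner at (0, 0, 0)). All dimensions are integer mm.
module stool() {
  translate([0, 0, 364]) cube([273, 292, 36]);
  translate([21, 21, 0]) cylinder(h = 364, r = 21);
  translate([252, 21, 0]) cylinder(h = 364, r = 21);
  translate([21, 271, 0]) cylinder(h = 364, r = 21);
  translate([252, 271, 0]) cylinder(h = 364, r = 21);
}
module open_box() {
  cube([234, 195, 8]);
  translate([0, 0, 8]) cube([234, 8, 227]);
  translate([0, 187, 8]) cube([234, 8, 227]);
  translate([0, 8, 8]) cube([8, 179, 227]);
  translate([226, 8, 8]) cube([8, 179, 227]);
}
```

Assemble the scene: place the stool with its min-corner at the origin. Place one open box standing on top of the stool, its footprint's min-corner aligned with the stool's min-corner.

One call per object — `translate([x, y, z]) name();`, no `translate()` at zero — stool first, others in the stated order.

stool();
translate([0, 0, 400]) open_box();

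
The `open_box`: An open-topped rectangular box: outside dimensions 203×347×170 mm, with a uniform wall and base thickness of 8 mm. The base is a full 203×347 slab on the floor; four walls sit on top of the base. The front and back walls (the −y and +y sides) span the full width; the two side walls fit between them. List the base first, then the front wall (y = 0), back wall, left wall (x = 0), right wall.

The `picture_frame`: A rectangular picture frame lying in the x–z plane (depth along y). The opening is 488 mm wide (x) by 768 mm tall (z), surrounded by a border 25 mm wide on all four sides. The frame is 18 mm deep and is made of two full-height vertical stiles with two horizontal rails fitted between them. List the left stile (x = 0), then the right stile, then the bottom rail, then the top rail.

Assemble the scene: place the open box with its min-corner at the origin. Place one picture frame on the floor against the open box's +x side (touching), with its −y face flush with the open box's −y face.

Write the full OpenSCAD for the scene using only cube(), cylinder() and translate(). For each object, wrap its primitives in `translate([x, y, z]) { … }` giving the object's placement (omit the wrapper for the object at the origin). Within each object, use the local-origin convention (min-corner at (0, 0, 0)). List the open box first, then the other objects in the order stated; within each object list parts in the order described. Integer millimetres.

cube([203, 347, 8]);
translate([0, 0, 8]) cube([203, 8, 162]);
translate([0, 339, 8]) cube([203, 8, 162]);
translate([0, 8, 8]) cube([8, 331, 162]);
translate([195, 8, 8]) cube([8, 331, 162]);
translate([203, 0, 0]) {
  cube([25, 18, 818]);
  translate([513, 0, 0]) cube([25, 18, 818]);
  translate([25, 0, 0]) cube([488, 18, 25]);
  translate([25, 0, 793]) cube([488, 18, 25]);
}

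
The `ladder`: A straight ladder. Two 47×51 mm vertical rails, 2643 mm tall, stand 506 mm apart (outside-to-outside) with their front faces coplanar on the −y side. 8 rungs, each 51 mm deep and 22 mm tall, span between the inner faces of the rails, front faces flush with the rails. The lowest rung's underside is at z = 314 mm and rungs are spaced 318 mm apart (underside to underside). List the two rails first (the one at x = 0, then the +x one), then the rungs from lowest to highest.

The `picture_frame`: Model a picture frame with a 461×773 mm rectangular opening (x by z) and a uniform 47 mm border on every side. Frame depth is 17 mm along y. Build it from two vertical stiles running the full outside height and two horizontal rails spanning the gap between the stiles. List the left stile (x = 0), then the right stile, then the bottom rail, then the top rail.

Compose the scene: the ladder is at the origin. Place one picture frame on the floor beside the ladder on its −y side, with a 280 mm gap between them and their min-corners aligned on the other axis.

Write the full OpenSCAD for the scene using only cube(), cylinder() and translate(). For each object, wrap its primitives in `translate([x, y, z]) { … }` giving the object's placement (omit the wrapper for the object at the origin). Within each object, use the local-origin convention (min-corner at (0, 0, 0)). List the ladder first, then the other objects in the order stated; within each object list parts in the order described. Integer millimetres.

cube([47, 51, 2643]);
translate([459, 0, 0]) cube([47, 51, 2643]);
translate([47, 0, 314]) cube([412, 51, 22]);
translate([47, 0, 632]) cube([412, 51, 22]);
translate([47, 0, 950]) cube([412, 51, 22]);
translate([47, 0, 1268]) cube([412, 51, 22]);
translate([47, 0, 1586]) cube([412, 51, 22]);
translate([47, 0, 1904]) cube([412, 51, 22]);
translate([47, 0, 2222]) cube([412, 51, 22]);
translate([47, 0, 2540]) cube([412, 51, 22]);
translate([0, -297, 0]) {
  cube([47, 17, 867]);
  translate([508, 0, 0]) cube([47, 17, 867]);
  translate([47, 0, 0]) cube([461, 17, 47]);
  translate([47, 0, 820]) cube([461, 17, 47]);
}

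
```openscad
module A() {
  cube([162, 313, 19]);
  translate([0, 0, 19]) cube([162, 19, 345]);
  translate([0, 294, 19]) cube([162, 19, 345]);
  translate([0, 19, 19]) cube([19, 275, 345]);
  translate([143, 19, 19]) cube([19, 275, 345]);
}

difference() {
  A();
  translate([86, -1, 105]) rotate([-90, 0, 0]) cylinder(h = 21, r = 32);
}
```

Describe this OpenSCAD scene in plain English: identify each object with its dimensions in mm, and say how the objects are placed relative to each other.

A is an open storage box with external size 162×313×364 mm and wall thickness 19 mm (the base is also 19 mm thick). The base covers the whole footprint; the four walls stand on the base, with the y-facing walls full-width and the x-facing walls fitting between their inner faces.

The open box has a circular hole of radius 32 mm through its front wall, centred at (x = 86, z = 105).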